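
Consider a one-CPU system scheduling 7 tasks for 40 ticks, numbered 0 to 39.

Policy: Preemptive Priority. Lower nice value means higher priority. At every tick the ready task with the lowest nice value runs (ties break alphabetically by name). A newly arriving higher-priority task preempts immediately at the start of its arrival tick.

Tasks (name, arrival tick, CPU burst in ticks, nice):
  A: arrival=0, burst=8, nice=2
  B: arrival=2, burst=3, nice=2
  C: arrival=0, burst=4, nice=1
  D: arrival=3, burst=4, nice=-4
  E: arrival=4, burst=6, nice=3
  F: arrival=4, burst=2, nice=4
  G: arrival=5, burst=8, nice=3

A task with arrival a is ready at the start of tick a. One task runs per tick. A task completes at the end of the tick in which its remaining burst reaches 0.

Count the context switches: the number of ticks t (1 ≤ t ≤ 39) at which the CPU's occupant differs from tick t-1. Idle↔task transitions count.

context switches = 8

t=0: ready={A,C} → run C
t=1: ready={A,C} → run C
t=2: ready={A,B,C} → run C
t=3: ready={A,B,C,D} → run D
t=4: ready={A,B,C,D,E,F} → run D
t=5: ready={A,B,C,D,E,F,G} → run D
t=6: ready={A,B,C,D,E,F,G} → run D
t=7: ready={A,B,C,E,F,G} → run C
t=8: ready={A,B,E,F,G} → run A
t=9: ready={A,B,E,F,G} → run A
t=10: ready={A,B,E,F,G} → run A
t=11: ready={A,B,E,F,G} → run A
t=12: ready={A,B,E,F,G} → run A
t=13: ready={A,B,E,F,G} → run A
t=14: ready={A,B,E,F,G} → run A
t=15: ready={A,B,E,F,G} → run A
t=16: ready={B,E,F,G} → run B
t=17: ready={B,E,F,G} → run B
t=18: ready={B,E,F,G} → run B
t=19: ready={E,F,G} → run E
t=20: ready={E,F,G} → run E
t=21: ready={E,F,G} → run E
t=22: ready={E,F,G} → run E
t=23: ready={E,F,G} → run E
t=24: ready={E,F,G} → run E
t=25: ready={F,G} → run G
t=26: ready={F,G} → run G
t=27: ready={F,G} → run G
t=28: ready={F,G} → run G
t=29: ready={F,G} → run G
t=30: ready={F,G} → run G
t=31: ready={F,G} → run G
t=32: ready={F,G} → run G
t=33: ready={F} → run F
t=34: ready={F} → run F
t=35: (idle)
t=36: (idle)
t=37: (idle)
t=38: (idle)
t=39: (idle)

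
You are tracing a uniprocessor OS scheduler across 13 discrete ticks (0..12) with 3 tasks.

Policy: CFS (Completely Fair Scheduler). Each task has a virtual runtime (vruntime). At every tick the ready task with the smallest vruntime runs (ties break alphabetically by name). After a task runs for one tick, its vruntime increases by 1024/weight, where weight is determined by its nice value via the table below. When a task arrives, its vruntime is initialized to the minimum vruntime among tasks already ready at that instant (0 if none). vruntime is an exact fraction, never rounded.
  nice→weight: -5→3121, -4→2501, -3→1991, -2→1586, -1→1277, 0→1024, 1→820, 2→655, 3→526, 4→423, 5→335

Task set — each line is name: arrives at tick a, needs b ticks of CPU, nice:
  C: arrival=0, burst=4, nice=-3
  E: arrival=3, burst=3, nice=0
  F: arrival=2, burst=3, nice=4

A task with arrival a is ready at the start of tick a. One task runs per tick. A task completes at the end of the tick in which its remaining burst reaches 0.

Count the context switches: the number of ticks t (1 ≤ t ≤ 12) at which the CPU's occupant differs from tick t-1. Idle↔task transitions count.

context switches = 6

t=0: vr[C=0] → run C
t=1: vr[C=1024/1991] → run C
t=2: vr[C=2048/1991 F=2048/1991] → run C
t=3: vr[C=3072/1991 E=2048/1991 F=2048/1991] → run E
t=4: vr[C=3072/1991 E=4039/1991 F=2048/1991] → run F
t=5: vr[C=3072/1991 E=4039/1991 F=2905088/842193] → run C
t=6: vr[E=4039/1991 F=2905088/842193] → run E
t=7: vr[E=6030/1991 F=2905088/842193] → run E
t=8: vr[F=2905088/842193] → run F
t=9: vr[F=4943872/842193] → run F
t=10: (idle)
t=11: (idle)
t=12: (idle)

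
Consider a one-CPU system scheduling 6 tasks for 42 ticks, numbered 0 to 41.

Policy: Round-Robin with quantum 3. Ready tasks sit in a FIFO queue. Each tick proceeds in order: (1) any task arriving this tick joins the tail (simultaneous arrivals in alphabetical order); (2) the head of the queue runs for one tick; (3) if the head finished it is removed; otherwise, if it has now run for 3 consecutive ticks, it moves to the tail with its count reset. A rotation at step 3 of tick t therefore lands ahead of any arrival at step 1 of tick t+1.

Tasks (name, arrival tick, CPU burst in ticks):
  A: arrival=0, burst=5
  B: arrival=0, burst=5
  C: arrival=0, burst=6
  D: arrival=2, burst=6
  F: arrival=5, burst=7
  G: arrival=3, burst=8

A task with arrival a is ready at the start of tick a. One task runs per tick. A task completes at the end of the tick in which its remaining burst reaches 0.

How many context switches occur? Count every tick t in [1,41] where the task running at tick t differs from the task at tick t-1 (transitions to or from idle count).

context switches = 14

t=0: queue=[A,B,C] q_used=0 → run A
t=1: queue=[A,B,C] q_used=1 → run A
t=2: queue=[A,B,C,D] q_used=2 → run A
t=3: queue=[B,C,D,A,G] q_used=0 → run B
t=4: queue=[B,C,D,A,G] q_used=1 → run B
t=5: queue=[B,C,D,A,G,F] q_used=2 → run B
t=6: queue=[C,D,A,G,F,B] q_used=0 → run C
t=7: queue=[C,D,A,G,F,B] q_used=1 → run C
t=8: queue=[C,D,A,G,F,B] q_used=2 → run C
t=9: queue=[D,A,G,F,B,C] q_used=0 → run D
t=10: queue=[D,A,G,F,B,C] q_used=1 → run D
t=11: queue=[D,A,G,F,B,C] q_used=2 → run D
t=12: queue=[A,G,F,B,C,D] q_used=0 → run A
t=13: queue=[A,G,F,B,C,D] q_used=1 → run A
t=14: queue=[G,F,B,C,D] q_used=0 → run G
t=15: queue=[G,F,B,C,D] q_used=1 → run G
t=16: queue=[G,F,B,C,D] q_used=2 → run G
t=17: queue=[F,B,C,D,G] q_used=0 → run F
t=18: queue=[F,B,C,D,G] q_used=1 → run F
t=19: queue=[F,B,C,D,G] q_used=2 → run F
t=20: queue=[B,C,D,G,F] q_used=0 → run B
t=21: queue=[B,C,D,G,F] q_used=1 → run B
t=22: queue=[C,D,G,F] q_used=0 → run C
t=23: queue=[C,D,G,F] q_used=1 → run C
t=24: queue=[C,D,G,F] q_used=2 → run C
t=25: queue=[D,G,F] q_used=0 → run D
t=26: queue=[D,G,F] q_used=1 → run D
t=27: queue=[D,G,F] q_used=2 → run D
t=28: queue=[G,F] q_used=0 → run G
t=29: queue=[G,F] q_used=1 → run G
t=30: queue=[G,F] q_used=2 → run G
t=31: queue=[F,G] q_used=0 → run F
t=32: queue=[F,G] q_used=1 → run F
t=33: queue=[F,G] q_used=2 → run F
t=34: queue=[G,F] q_used=0 → run G
t=35: queue=[G,F] q_used=1 → run G
t=36: queue=[F] q_used=0 → run F
t=37: (idle)
t=38: (idle)
t=39: (idle)
t=40: (idle)
t=41: (idle)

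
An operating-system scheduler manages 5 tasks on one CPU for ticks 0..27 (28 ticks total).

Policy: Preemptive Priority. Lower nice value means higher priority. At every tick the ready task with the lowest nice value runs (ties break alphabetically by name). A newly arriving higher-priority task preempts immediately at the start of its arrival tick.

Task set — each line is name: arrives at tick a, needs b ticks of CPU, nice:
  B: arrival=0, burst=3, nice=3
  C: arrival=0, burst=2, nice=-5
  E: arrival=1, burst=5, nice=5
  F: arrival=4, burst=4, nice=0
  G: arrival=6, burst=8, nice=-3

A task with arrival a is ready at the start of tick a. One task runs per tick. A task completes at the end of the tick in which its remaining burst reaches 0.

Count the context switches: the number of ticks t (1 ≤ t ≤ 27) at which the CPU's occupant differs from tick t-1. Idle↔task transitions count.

context switches = 7

t=0: ready={B,C} → run C
t=1: ready={B,C,E} → run C
t=2: ready={B,E} → run B
t=3: ready={B,E} → run B
t=4: ready={B,E,F} → run F
t=5: ready={B,E,F} → run F
t=6: ready={B,E,F,G} → run G
t=7: ready={B,E,F,G} → run G
t=8: ready={B,E,F,G} → run G
t=9: ready={B,E,F,G} → run G
t=10: ready={B,E,F,G} → run G
t=11: ready={B,E,F,G} → run G
t=12: ready={B,E,F,G} → run G
t=13: ready={B,E,F,G} → run G
t=14: ready={B,E,F} → run F
t=15: ready={B,E,F} → run F
t=16: ready={B,E} → run B
t=17: ready={E} → run E
t=18: ready={E} → run E
t=19: ready={E} → run E
t=20: ready={E} → run E
t=21: ready={E} → run E
t=22: (idle)
t=23: (idle)
t=24: (idle)
t=25: (idle)
t=26: (idle)
t=27: (idle)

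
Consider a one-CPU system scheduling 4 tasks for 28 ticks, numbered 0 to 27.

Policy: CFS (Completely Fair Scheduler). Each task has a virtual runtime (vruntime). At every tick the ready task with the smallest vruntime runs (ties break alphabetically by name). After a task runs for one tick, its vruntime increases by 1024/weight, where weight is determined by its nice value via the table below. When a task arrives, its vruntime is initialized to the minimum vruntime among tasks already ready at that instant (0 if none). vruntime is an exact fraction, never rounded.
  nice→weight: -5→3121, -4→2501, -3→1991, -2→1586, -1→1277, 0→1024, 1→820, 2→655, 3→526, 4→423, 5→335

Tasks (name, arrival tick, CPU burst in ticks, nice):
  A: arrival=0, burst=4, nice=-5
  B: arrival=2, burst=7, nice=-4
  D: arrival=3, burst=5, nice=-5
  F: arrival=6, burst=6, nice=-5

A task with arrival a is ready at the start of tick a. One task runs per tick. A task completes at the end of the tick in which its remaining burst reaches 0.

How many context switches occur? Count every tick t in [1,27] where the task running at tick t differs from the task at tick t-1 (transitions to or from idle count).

t=0: vr[A=0] → run A
t=1: vr[A=1024/3121] → run A
t=2: vr[A=2048/3121 B=2048/3121] → run A
t=3: vr[A=3072/3121 B=2048/3121 D=2048/3121] → run B
t=4: vr[A=3072/3121 B=8317952/7805621 D=2048/3121] → run D
t=5: vr[A=3072/3121 B=8317952/7805621 D=3072/3121] → run A
t=6: vr[B=8317952/7805621 D=3072/3121 F=3072/3121] → run D
t=7: vr[B=8317952/7805621 D=4096/3121 F=3072/3121] → run F
t=8: vr[B=8317952/7805621 D=4096/3121 F=4096/3121] → run B
t=9: vr[B=11513856/7805621 D=4096/3121 F=4096/3121] → run D
t=10: vr[B=11513856/7805621 D=5120/3121 F=4096/3121] → run F
t=11: vr[B=11513856/7805621 D=5120/3121 F=5120/3121] → run B
t=12: vr[B=14709760/7805621 D=5120/3121 F=5120/3121] → run D
t=13: vr[B=14709760/7805621 D=6144/3121 F=5120/3121] → run F
t=14: vr[B=14709760/7805621 D=6144/3121 F=6144/3121] → run B
t=15: vr[B=17905664/7805621 D=6144/3121 F=6144/3121] → run D
t=16: vr[B=17905664/7805621 F=6144/3121] → run F
t=17: vr[B=17905664/7805621 F=7168/3121] → run B
t=18: vr[B=21101568/7805621 F=7168/3121] → run F
t=19: vr[B=21101568/7805621 F=8192/3121] → run F
t=20: vr[B=21101568/7805621] → run B
t=21: vr[B=24297472/7805621] → run B
t=22: (idle)
t=23: (idle)
t=24: (idle)
t=25: (idle)
t=26: (idle)
t=27: (idle)

context switches = 18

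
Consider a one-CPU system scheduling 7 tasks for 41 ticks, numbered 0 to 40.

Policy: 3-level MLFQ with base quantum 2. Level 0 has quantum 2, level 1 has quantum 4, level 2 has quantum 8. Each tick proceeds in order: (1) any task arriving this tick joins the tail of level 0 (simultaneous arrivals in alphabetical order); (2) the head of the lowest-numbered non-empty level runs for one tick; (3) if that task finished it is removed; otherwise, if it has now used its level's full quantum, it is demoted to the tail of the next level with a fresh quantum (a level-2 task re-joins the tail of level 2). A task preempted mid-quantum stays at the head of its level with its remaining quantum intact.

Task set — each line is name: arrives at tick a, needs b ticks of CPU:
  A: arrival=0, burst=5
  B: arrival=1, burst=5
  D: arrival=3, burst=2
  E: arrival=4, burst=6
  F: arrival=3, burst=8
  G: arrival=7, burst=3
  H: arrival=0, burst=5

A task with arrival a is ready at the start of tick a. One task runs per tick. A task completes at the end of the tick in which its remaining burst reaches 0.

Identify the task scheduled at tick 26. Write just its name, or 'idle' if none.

t=0: L0/L1/L2 = AH/-/- → run A
t=1: L0/L1/L2 = AHB/-/- → run A
t=2: L0/L1/L2 = HB/A/- → run H
t=3: L0/L1/L2 = HBDF/A/- → run H
t=4: L0/L1/L2 = BDFE/AH/- → run B
t=5: L0/L1/L2 = BDFE/AH/- → run B
t=6: L0/L1/L2 = DFE/AHB/- → run D
t=7: L0/L1/L2 = DFEG/AHB/- → run D
t=8: L0/L1/L2 = FEG/AHB/- → run F
t=9: L0/L1/L2 = FEG/AHB/- → run F
t=10: L0/L1/L2 = EG/AHBF/- → run E
t=11: L0/L1/L2 = EG/AHBF/- → run E
t=12: L0/L1/L2 = G/AHBFE/- → run G
t=13: L0/L1/L2 = G/AHBFE/- → run G
t=14: L0/L1/L2 = -/AHBFEG/- → run A
t=15: L0/L1/L2 = -/AHBFEG/- → run A
t=16: L0/L1/L2 = -/AHBFEG/- → run A
t=17: L0/L1/L2 = -/HBFEG/- → run H
t=18: L0/L1/L2 = -/HBFEG/- → run H
t=19: L0/L1/L2 = -/HBFEG/- → run H
t=20: L0/L1/L2 = -/BFEG/- → run B
t=21: L0/L1/L2 = -/BFEG/- → run B
t=22: L0/L1/L2 = -/BFEG/- → run B
t=23: L0/L1/L2 = -/FEG/- → run F
t=24: L0/L1/L2 = -/FEG/- → run F
t=25: L0/L1/L2 = -/FEG/- → run F
t=26: L0/L1/L2 = -/FEG/- → run F
t=27: L0/L1/L2 = -/EG/F → run E
t=28: L0/L1/L2 = -/EG/F → run E
t=29: L0/L1/L2 = -/EG/F → run E
t=30: L0/L1/L2 = -/EG/F → run E
t=31: L0/L1/L2 = -/G/F → run G
t=32: L0/L1/L2 = -/-/F → run F
t=33: L0/L1/L2 = -/-/F → run F
t=34: (idle)
t=35: (idle)
t=36: (idle)
t=37: (idle)
t=38: (idle)
t=39: (idle)
t=40: (idle)

running at tick 26 = F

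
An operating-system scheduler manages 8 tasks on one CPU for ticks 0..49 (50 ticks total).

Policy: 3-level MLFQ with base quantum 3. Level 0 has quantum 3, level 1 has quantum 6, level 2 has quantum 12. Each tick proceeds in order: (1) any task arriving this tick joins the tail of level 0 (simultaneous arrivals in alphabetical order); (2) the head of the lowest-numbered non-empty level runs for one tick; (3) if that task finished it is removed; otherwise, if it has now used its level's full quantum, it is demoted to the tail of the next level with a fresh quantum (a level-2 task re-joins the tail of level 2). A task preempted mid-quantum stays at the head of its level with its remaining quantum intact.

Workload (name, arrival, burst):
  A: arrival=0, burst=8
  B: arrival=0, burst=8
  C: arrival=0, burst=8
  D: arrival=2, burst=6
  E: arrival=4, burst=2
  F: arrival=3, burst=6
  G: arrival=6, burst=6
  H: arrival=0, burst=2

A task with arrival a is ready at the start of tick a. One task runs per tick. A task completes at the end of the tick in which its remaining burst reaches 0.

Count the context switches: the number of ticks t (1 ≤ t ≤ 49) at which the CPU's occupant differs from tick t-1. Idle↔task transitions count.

context switches = 14

t=0: L0/L1/L2 = ABCH/-/- → run A
t=1: L0/L1/L2 = ABCH/-/- → run A
t=2: L0/L1/L2 = ABCHD/-/- → run A
t=3: L0/L1/L2 = BCHDF/A/- → run B
t=4: L0/L1/L2 = BCHDFE/A/- → run B
t=5: L0/L1/L2 = BCHDFE/A/- → run B
t=6: L0/L1/L2 = CHDFEG/AB/- → run C
t=7: L0/L1/L2 = CHDFEG/AB/- → run C
t=8: L0/L1/L2 = CHDFEG/AB/- → run C
t=9: L0/L1/L2 = HDFEG/ABC/- → run H
t=10: L0/L1/L2 = HDFEG/ABC/- → run H
t=11: L0/L1/L2 = DFEG/ABC/- → run D
t=12: L0/L1/L2 = DFEG/ABC/- → run D
t=13: L0/L1/L2 = DFEG/ABC/- → run D
t=14: L0/L1/L2 = FEG/ABCD/- → run F
t=15: L0/L1/L2 = FEG/ABCD/- → run F
t=16: L0/L1/L2 = FEG/ABCD/- → run F
t=17: L0/L1/L2 = EG/ABCDF/- → run E
t=18: L0/L1/L2 = EG/ABCDF/- → run E
t=19: L0/L1/L2 = G/ABCDF/- → run G
t=20: L0/L1/L2 = G/ABCDF/- → run G
t=21: L0/L1/L2 = G/ABCDF/- → run G
t=22: L0/L1/L2 = -/ABCDFG/- → run A
t=23: L0/L1/L2 = -/ABCDFG/- → run A
t=24: L0/L1/L2 = -/ABCDFG/- → run A
t=25: L0/L1/L2 = -/ABCDFG/- → run A
t=26: L0/L1/L2 = -/ABCDFG/- → run A
t=27: L0/L1/L2 = -/BCDFG/- → run B
t=28: L0/L1/L2 = -/BCDFG/- → run B
t=29: L0/L1/L2 = -/BCDFG/- → run B
t=30: L0/L1/L2 = -/BCDFG/- → run B
t=31: L0/L1/L2 = -/BCDFG/- → run B
t=32: L0/L1/L2 = -/CDFG/- → run C
t=33: L0/L1/L2 = -/CDFG/- → run C
t=34: L0/L1/L2 = -/CDFG/- → run C
t=35: L0/L1/L2 = -/CDFG/- → run C
t=36: L0/L1/L2 = -/CDFG/- → run C
t=37: L0/L1/L2 = -/DFG/- → run D
t=38: L0/L1/L2 = -/DFG/- → run D
t=39: L0/L1/L2 = -/DFG/- → run D
t=40: L0/L1/L2 = -/FG/- → run F
t=41: L0/L1/L2 = -/FG/- → run F
t=42: L0/L1/L2 = -/FG/- → run F
t=43: L0/L1/L2 = -/G/- → run G
t=44: L0/L1/L2 = -/G/- → run G
t=45: L0/L1/L2 = -/G/- → run G
t=46: (idle)
t=47: (idle)
t=48: (idle)
t=49: (idle)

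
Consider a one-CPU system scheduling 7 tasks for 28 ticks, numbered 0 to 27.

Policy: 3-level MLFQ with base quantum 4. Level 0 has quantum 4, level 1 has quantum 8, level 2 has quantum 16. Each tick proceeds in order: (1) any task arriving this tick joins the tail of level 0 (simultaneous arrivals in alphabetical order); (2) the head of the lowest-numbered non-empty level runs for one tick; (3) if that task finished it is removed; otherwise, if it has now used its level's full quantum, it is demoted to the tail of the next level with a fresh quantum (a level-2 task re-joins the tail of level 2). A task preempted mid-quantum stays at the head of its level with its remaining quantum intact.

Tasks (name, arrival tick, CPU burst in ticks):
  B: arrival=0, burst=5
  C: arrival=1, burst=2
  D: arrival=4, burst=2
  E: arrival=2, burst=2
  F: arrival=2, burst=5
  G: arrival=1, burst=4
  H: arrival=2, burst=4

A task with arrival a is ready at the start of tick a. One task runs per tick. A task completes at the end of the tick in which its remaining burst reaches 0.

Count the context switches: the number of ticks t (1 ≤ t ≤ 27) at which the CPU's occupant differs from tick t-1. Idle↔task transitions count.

t=0: L0/L1/L2 = B/-/- → run B
t=1: L0/L1/L2 = BCG/-/- → run B
t=2: L0/L1/L2 = BCGEFH/-/- → run B
t=3: L0/L1/L2 = BCGEFH/-/- → run B
t=4: L0/L1/L2 = CGEFHD/B/- → run C
t=5: L0/L1/L2 = CGEFHD/B/- → run C
t=6: L0/L1/L2 = GEFHD/B/- → run G
t=7: L0/L1/L2 = GEFHD/B/- → run G
t=8: L0/L1/L2 = GEFHD/B/- → run G
t=9: L0/L1/L2 = GEFHD/B/- → run G
t=10: L0/L1/L2 = EFHD/B/- → run E
t=11: L0/L1/L2 = EFHD/B/- → run E
t=12: L0/L1/L2 = FHD/B/- → run F
t=13: L0/L1/L2 = FHD/B/- → run F
t=14: L0/L1/L2 = FHD/B/- → run F
t=15: L0/L1/L2 = FHD/B/- → run F
t=16: L0/L1/L2 = HD/BF/- → run H
t=17: L0/L1/L2 = HD/BF/- → run H
t=18: L0/L1/L2 = HD/BF/- → run H
t=19: L0/L1/L2 = HD/BF/- → run H
t=20: L0/L1/L2 = D/BF/- → run D
t=21: L0/L1/L2 = D/BF/- → run D
t=22: L0/L1/L2 = -/BF/- → run B
t=23: L0/L1/L2 = -/F/- → run F
t=24: (idle)
t=25: (idle)
t=26: (idle)
t=27: (idle)

context switches = 9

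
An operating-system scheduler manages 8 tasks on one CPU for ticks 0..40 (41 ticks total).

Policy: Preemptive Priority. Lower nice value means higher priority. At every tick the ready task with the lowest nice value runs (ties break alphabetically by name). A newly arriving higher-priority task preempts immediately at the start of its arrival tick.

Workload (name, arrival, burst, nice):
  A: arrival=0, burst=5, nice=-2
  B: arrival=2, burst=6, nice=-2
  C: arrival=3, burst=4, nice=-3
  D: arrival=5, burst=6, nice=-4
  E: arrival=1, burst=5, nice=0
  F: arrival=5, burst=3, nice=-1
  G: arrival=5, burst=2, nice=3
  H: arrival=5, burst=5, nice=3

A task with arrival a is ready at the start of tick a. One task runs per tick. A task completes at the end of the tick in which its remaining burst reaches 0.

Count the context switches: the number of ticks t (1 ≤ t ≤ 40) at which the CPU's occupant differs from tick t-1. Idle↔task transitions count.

t=0: ready={A} → run A
t=1: ready={A,E} → run A
t=2: ready={A,B,E} → run A
t=3: ready={A,B,C,E} → run C
t=4: ready={A,B,C,E} → run C
t=5: ready={A,B,C,D,E,F,G,H} → run D
t=6: ready={A,B,C,D,E,F,G,H} → run D
t=7: ready={A,B,C,D,E,F,G,H} → run D
t=8: ready={A,B,C,D,E,F,G,H} → run D
t=9: ready={A,B,C,D,E,F,G,H} → run D
t=10: ready={A,B,C,D,E,F,G,H} → run D
t=11: ready={A,B,C,E,F,G,H} → run C
t=12: ready={A,B,C,E,F,G,H} → run C
t=13: ready={A,B,E,F,G,H} → run A
t=14: ready={A,B,E,F,G,H} → run A
t=15: ready={B,E,F,G,H} → run B
t=16: ready={B,E,F,G,H} → run B
t=17: ready={B,E,F,G,H} → run B
t=18: ready={B,E,F,G,H} → run B
t=19: ready={B,E,F,G,H} → run B
t=20: ready={B,E,F,G,H} → run B
t=21: ready={E,F,G,H} → run F
t=22: ready={E,F,G,H} → run F
t=23: ready={E,F,G,H} → run F
t=24: ready={E,G,H} → run E
t=25: ready={E,G,H} → run E
t=26: ready={E,G,H} → run E
t=27: ready={E,G,H} → run E
t=28: ready={E,G,H} → run E
t=29: ready={G,H} → run G
t=30: ready={G,H} → run G
t=31: ready={H} → run H
t=32: ready={H} → run H
t=33: ready={H} → run H
t=34: ready={H} → run H
t=35: ready={H} → run H
t=36: (idle)
t=37: (idle)
t=38: (idle)
t=39: (idle)
t=40: (idle)

context switches = 10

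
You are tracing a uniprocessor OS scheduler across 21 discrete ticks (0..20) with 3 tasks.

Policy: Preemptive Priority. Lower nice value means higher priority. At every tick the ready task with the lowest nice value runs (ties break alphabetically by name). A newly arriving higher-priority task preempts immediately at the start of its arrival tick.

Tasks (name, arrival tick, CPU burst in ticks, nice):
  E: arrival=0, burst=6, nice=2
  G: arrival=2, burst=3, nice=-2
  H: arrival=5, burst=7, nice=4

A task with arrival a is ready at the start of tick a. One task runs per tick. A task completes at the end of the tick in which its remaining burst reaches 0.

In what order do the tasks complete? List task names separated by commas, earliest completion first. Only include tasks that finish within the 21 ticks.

completion order = G, E, H

t=0: ready={E} → run E
t=1: ready={E} → run E
t=2: ready={E,G} → run G
t=3: ready={E,G} → run G
t=4: ready={E,G} → run G
t=5: ready={E,H} → run E
t=6: ready={E,H} → run E
t=7: ready={E,H} → run E
t=8: ready={E,H} → run E
t=9: ready={H} → run H
t=10: ready={H} → run H
t=11: ready={H} → run H
t=12: ready={H} → run H
t=13: ready={H} → run H
t=14: ready={H} → run H
t=15: ready={H} → run H
t=16: (idle)
t=17: (idle)
t=18: (idle)
t=19: (idle)
t=20: (idle)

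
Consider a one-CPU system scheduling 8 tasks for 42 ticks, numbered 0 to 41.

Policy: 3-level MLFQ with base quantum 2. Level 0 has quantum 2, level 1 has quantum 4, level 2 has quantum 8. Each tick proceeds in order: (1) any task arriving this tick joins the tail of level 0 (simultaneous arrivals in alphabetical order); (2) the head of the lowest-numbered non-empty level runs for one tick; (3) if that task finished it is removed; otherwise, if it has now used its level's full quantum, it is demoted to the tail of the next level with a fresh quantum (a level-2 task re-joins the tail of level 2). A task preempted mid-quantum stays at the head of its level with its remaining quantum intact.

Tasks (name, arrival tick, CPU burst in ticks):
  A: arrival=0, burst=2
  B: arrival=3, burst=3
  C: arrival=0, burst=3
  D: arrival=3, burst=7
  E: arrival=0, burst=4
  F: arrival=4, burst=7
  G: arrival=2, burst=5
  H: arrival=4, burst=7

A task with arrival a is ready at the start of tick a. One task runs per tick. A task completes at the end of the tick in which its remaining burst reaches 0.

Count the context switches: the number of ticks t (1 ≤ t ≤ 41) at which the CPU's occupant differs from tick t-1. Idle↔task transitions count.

context switches = 18

t=0: L0/L1/L2 = ACE/-/- → run A
t=1: L0/L1/L2 = ACE/-/- → run A
t=2: L0/L1/L2 = CEG/-/- → run C
t=3: L0/L1/L2 = CEGBD/-/- → run C
t=4: L0/L1/L2 = EGBDFH/C/- → run E
t=5: L0/L1/L2 = EGBDFH/C/- → run E
t=6: L0/L1/L2 = GBDFH/CE/- → run G
t=7: L0/L1/L2 = GBDFH/CE/- → run G
t=8: L0/L1/L2 = BDFH/CEG/- → run B
t=9: L0/L1/L2 = BDFH/CEG/- → run B
t=10: L0/L1/L2 = DFH/CEGB/- → run D
t=11: L0/L1/L2 = DFH/CEGB/- → run D
t=12: L0/L1/L2 = FH/CEGBD/- → run F
t=13: L0/L1/L2 = FH/CEGBD/- → run F
t=14: L0/L1/L2 = H/CEGBDF/- → run H
t=15: L0/L1/L2 = H/CEGBDF/- → run H
t=16: L0/L1/L2 = -/CEGBDFH/- → run C
t=17: L0/L1/L2 = -/EGBDFH/- → run E
t=18: L0/L1/L2 = -/EGBDFH/- → run E
t=19: L0/L1/L2 = -/GBDFH/- → run G
t=20: L0/L1/L2 = -/GBDFH/- → run G
t=21: L0/L1/L2 = -/GBDFH/- → run G
t=22: L0/L1/L2 = -/BDFH/- → run B
t=23: L0/L1/L2 = -/DFH/- → run D
t=24: L0/L1/L2 = -/DFH/- → run D
t=25: L0/L1/L2 = -/DFH/- → run D
t=26: L0/L1/L2 = -/DFH/- → run D
t=27: L0/L1/L2 = -/FH/D → run F
t=28: L0/L1/L2 = -/FH/D → run F
t=29: L0/L1/L2 = -/FH/D → run F
t=30: L0/L1/L2 = -/FH/D → run F
t=31: L0/L1/L2 = -/H/DF → run H
t=32: L0/L1/L2 = -/H/DF → run H
t=33: L0/L1/L2 = -/H/DF → run H
t=34: L0/L1/L2 = -/H/DF → run H
t=35: L0/L1/L2 = -/-/DFH → run D
t=36: L0/L1/L2 = -/-/FH → run F
t=37: L0/L1/L2 = -/-/H → run H
t=38: (idle)
t=39: (idle)
t=40: (idle)
t=41: (idle)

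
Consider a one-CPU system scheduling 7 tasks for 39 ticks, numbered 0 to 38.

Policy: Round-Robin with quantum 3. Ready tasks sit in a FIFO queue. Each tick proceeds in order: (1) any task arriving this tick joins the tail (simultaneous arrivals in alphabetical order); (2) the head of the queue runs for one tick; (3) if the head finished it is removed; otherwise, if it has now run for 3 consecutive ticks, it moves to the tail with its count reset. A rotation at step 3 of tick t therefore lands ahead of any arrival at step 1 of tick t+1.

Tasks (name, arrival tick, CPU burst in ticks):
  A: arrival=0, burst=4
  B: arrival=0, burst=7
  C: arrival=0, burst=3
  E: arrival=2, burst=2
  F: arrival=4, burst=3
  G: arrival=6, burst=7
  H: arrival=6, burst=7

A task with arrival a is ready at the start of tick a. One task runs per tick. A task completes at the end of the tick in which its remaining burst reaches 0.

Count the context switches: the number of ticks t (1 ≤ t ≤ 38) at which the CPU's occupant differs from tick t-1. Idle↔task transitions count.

t=0: queue=[A,B,C] q_used=0 → run A
t=1: queue=[A,B,C] q_used=1 → run A
t=2: queue=[A,B,C,E] q_used=2 → run A
t=3: queue=[B,C,E,A] q_used=0 → run B
t=4: queue=[B,C,E,A,F] q_used=1 → run B
t=5: queue=[B,C,E,A,F] q_used=2 → run B
t=6: queue=[C,E,A,F,B,G,H] q_used=0 → run C
t=7: queue=[C,E,A,F,B,G,H] q_used=1 → run C
t=8: queue=[C,E,A,F,B,G,H] q_used=2 → run C
t=9: queue=[E,A,F,B,G,H] q_used=0 → run E
t=10: queue=[E,A,F,B,G,H] q_used=1 → run E
t=11: queue=[A,F,B,G,H] q_used=0 → run A
t=12: queue=[F,B,G,H] q_used=0 → run F
t=13: queue=[F,B,G,H] q_used=1 → run F
t=14: queue=[F,B,G,H] q_used=2 → run F
t=15: queue=[B,G,H] q_used=0 → run B
t=16: queue=[B,G,H] q_used=1 → run B
t=17: queue=[B,G,H] q_used=2 → run B
t=18: queue=[G,H,B] q_used=0 → run G
t=19: queue=[G,H,B] q_used=1 → run G
t=20: queue=[G,H,B] q_used=2 → run G
t=21: queue=[H,B,G] q_used=0 → run H
t=22: queue=[H,B,G] q_used=1 → run H
t=23: queue=[H,B,G] q_used=2 → run H
t=24: queue=[B,G,H] q_used=0 → run B
t=25: queue=[G,H] q_used=0 → run G
t=26: queue=[G,H] q_used=1 → run G
t=27: queue=[G,H] q_used=2 → run G
t=28: queue=[H,G] q_used=0 → run H
t=29: queue=[H,G] q_used=1 → run H
t=30: queue=[H,G] q_used=2 → run H
t=31: queue=[G,H] q_used=0 → run G
t=32: queue=[H] q_used=0 → run H
t=33: (idle)
t=34: (idle)
t=35: (idle)
t=36: (idle)
t=37: (idle)
t=38: (idle)

context switches = 14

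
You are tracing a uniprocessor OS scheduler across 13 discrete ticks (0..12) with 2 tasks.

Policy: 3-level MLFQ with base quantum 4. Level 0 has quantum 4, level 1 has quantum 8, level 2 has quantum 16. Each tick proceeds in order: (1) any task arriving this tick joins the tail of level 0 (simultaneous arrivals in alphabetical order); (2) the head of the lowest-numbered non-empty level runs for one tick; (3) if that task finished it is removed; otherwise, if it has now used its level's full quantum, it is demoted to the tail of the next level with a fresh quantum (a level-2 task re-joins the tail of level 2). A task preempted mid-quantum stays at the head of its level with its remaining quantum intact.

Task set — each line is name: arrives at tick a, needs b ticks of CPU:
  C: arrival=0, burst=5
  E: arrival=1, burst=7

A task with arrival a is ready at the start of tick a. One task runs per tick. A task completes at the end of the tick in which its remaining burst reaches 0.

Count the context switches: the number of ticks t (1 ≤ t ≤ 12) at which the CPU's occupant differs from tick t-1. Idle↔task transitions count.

context switches = 4

t=0: L0/L1/L2 = C/-/- → run C
t=1: L0/L1/L2 = CE/-/- → run C
t=2: L0/L1/L2 = CE/-/- → run C
t=3: L0/L1/L2 = CE/-/- → run C
t=4: L0/L1/L2 = E/C/- → run E
t=5: L0/L1/L2 = E/C/- → run E
t=6: L0/L1/L2 = E/C/- → run E
t=7: L0/L1/L2 = E/C/- → run E
t=8: L0/L1/L2 = -/CE/- → run C
t=9: L0/L1/L2 = -/E/- → run E
t=10: L0/L1/L2 = -/E/- → run E
t=11: L0/L1/L2 = -/E/- → run E
t=12: (idle)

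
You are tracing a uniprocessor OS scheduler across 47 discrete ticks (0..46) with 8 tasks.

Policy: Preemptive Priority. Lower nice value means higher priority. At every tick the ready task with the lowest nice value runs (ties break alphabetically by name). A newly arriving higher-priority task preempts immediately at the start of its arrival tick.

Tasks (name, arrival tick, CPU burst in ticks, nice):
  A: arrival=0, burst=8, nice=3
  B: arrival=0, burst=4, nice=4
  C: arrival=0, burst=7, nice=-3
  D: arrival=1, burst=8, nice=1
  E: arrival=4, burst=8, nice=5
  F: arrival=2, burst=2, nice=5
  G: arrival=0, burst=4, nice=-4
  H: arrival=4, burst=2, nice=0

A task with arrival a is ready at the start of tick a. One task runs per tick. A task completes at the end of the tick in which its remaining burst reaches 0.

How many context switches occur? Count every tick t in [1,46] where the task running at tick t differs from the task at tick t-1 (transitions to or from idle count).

t=0: ready={A,B,C,G} → run G
t=1: ready={A,B,C,D,G} → run G
t=2: ready={A,B,C,D,F,G} → run G
t=3: ready={A,B,C,D,F,G} → run G
t=4: ready={A,B,C,D,E,F,H} → run C
t=5: ready={A,B,C,D,E,F,H} → run C
t=6: ready={A,B,C,D,E,F,H} → run C
t=7: ready={A,B,C,D,E,F,H} → run C
t=8: ready={A,B,C,D,E,F,H} → run C
t=9: ready={A,B,C,D,E,F,H} → run C
t=10: ready={A,B,C,D,E,F,H} → run C
t=11: ready={A,B,D,E,F,H} → run H
t=12: ready={A,B,D,E,F,H} → run H
t=13: ready={A,B,D,E,F} → run D
t=14: ready={A,B,D,E,F} → run D
t=15: ready={A,B,D,E,F} → run D
t=16: ready={A,B,D,E,F} → run D
t=17: ready={A,B,D,E,F} → run D
t=18: ready={A,B,D,E,F} → run D
t=19: ready={A,B,D,E,F} → run D
t=20: ready={A,B,D,E,F} → run D
t=21: ready={A,B,E,F} → run A
t=22: ready={A,B,E,F} → run A
t=23: ready={A,B,E,F} → run A
t=24: ready={A,B,E,F} → run A
t=25: ready={A,B,E,F} → run A
t=26: ready={A,B,E,F} → run A
t=27: ready={A,B,E,F} → run A
t=28: ready={A,B,E,F} → run A
t=29: ready={B,E,F} → run B
t=30: ready={B,E,F} → run B
t=31: ready={B,E,F} → run B
t=32: ready={B,E,F} → run B
t=33: ready={E,F} → run E
t=34: ready={E,F} → run E
t=35: ready={E,F} → run E
t=36: ready={E,F} → run E
t=37: ready={E,F} → run E
t=38: ready={E,F} → run E
t=39: ready={E,F} → run E
t=40: ready={E,F} → run E
t=41: ready={F} → run F
t=42: ready={F} → run F
t=43: (idle)
t=44: (idle)
t=45: (idle)
t=46: (idle)

context switches = 8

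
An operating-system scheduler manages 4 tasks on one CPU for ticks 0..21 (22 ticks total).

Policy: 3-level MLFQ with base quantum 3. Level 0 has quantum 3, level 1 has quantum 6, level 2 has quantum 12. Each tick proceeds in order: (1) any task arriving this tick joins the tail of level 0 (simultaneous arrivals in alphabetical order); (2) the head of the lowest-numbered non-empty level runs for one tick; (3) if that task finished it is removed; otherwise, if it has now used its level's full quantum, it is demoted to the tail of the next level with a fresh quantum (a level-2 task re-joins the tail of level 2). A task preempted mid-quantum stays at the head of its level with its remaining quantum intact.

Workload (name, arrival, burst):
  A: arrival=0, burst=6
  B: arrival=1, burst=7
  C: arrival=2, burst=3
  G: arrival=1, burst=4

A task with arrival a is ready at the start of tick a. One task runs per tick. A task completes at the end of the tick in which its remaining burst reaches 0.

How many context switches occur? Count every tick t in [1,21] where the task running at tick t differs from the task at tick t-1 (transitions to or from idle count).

t=0: L0/L1/L2 = A/-/- → run A
t=1: L0/L1/L2 = ABG/-/- → run A
t=2: L0/L1/L2 = ABGC/-/- → run A
t=3: L0/L1/L2 = BGC/A/- → run B
t=4: L0/L1/L2 = BGC/A/- → run B
t=5: L0/L1/L2 = BGC/A/- → run B
t=6: L0/L1/L2 = GC/AB/- → run G
t=7: L0/L1/L2 = GC/AB/- → run G
t=8: L0/L1/L2 = GC/AB/- → run G
t=9: L0/L1/L2 = C/ABG/- → run C
t=10: L0/L1/L2 = C/ABG/- → run C
t=11: L0/L1/L2 = C/ABG/- → run C
t=12: L0/L1/L2 = -/ABG/- → run A
t=13: L0/L1/L2 = -/ABG/- → run A
t=14: L0/L1/L2 = -/ABG/- → run A
t=15: L0/L1/L2 = -/BG/- → run B
t=16: L0/L1/L2 = -/BG/- → run B
t=17: L0/L1/L2 = -/BG/- → run B
t=18: L0/L1/L2 = -/BG/- → run B
t=19: L0/L1/L2 = -/G/- → run G
t=20: (idle)
t=21: (idle)

context switches = 7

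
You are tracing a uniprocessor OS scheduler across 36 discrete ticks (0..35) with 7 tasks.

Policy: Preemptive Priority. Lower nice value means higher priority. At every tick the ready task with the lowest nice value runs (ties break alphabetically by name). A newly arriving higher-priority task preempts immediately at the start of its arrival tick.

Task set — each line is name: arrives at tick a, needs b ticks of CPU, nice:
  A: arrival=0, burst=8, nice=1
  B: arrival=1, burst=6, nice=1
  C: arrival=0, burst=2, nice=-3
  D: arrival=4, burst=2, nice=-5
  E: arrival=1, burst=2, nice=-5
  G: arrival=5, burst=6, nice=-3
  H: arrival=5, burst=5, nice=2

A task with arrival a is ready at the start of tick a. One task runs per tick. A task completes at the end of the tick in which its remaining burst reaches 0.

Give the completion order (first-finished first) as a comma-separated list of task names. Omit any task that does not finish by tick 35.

t=0: ready={A,C} → run C
t=1: ready={A,B,C,E} → run E
t=2: ready={A,B,C,E} → run E
t=3: ready={A,B,C} → run C
t=4: ready={A,B,D} → run D
t=5: ready={A,B,D,G,H} → run D
t=6: ready={A,B,G,H} → run G
t=7: ready={A,B,G,H} → run G
t=8: ready={A,B,G,H} → run G
t=9: ready={A,B,G,H} → run G
t=10: ready={A,B,G,H} → run G
t=11: ready={A,B,G,H} → run G
t=12: ready={A,B,H} → run A
t=13: ready={A,B,H} → run A
t=14: ready={A,B,H} → run A
t=15: ready={A,B,H} → run A
t=16: ready={A,B,H} → run A
t=17: ready={A,B,H} → run A
t=18: ready={A,B,H} → run A
t=19: ready={A,B,H} → run A
t=20: ready={B,H} → run B
t=21: ready={B,H} → run B
t=22: ready={B,H} → run B
t=23: ready={B,H} → run B
t=24: ready={B,H} → run B
t=25: ready={B,H} → run B
t=26: ready={H} → run H
t=27: ready={H} → run H
t=28: ready={H} → run H
t=29: ready={H} → run H
t=30: ready={H} → run H
t=31: (idle)
t=32: (idle)
t=33: (idle)
t=34: (idle)
t=35: (idle)

completion order = E, C, D, G, A, B, H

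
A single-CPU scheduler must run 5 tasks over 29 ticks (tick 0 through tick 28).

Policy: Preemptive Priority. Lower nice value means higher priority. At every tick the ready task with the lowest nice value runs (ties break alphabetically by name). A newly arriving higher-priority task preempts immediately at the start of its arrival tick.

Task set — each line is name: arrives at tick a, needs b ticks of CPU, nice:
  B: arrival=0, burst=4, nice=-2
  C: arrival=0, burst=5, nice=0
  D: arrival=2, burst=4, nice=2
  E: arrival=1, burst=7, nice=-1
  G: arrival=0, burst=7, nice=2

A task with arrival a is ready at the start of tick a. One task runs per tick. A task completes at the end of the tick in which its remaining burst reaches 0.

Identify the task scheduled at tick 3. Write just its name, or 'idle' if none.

running at tick 3 = B

t=0: ready={B,C,G} → run B
t=1: ready={B,C,E,G} → run B
t=2: ready={B,C,D,E,G} → run B
t=3: ready={B,C,D,E,G} → run B
t=4: ready={C,D,E,G} → run E
t=5: ready={C,D,E,G} → run E
t=6: ready={C,D,E,G} → run E
t=7: ready={C,D,E,G} → run E
t=8: ready={C,D,E,G} → run E
t=9: ready={C,D,E,G} → run E
t=10: ready={C,D,E,G} → run E
t=11: ready={C,D,G} → run C
t=12: ready={C,D,G} → run C
t=13: ready={C,D,G} → run C
t=14: ready={C,D,G} → run C
t=15: ready={C,D,G} → run C
t=16: ready={D,G} → run D
t=17: ready={D,G} → run D
t=18: ready={D,G} → run D
t=19: ready={D,G} → run D
t=20: ready={G} → run G
t=21: ready={G} → run G
t=22: ready={G} → run G
t=23: ready={G} → run G
t=24: ready={G} → run G
t=25: ready={G} → run G
t=26: ready={G} → run G
t=27: (idle)
t=28: (idle)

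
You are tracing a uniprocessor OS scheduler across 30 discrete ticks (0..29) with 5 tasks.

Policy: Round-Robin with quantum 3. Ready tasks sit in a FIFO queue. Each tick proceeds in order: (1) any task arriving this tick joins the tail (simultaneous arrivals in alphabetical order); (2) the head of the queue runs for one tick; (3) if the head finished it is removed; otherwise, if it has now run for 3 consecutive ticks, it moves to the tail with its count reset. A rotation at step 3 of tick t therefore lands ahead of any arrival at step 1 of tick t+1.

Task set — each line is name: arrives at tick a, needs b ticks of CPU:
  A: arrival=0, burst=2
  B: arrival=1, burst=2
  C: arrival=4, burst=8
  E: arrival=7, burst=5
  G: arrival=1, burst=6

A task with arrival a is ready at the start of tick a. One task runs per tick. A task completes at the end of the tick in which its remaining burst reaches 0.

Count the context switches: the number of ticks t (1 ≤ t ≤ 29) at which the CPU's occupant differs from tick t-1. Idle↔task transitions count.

t=0: queue=[A] q_used=0 → run A
t=1: queue=[A,B,G] q_used=1 → run A
t=2: queue=[B,G] q_used=0 → run B
t=3: queue=[B,G] q_used=1 → run B
t=4: queue=[G,C] q_used=0 → run G
t=5: queue=[G,C] q_used=1 → run G
t=6: queue=[G,C] q_used=2 → run G
t=7: queue=[C,G,E] q_used=0 → run C
t=8: queue=[C,G,E] q_used=1 → run C
t=9: queue=[C,G,E] q_used=2 → run C
t=10: queue=[G,E,C] q_used=0 → run G
t=11: queue=[G,E,C] q_used=1 → run G
t=12: queue=[G,E,C] q_used=2 → run G
t=13: queue=[E,C] q_used=0 → run E
t=14: queue=[E,C] q_used=1 → run E
t=15: queue=[E,C] q_used=2 → run E
t=16: queue=[C,E] q_used=0 → run C
t=17: queue=[C,E] q_used=1 → run C
t=18: queue=[C,E] q_used=2 → run C
t=19: queue=[E,C] q_used=0 → run E
t=20: queue=[E,C] q_used=1 → run E
t=21: queue=[C] q_used=0 → run C
t=22: queue=[C] q_used=1 → run C
t=23: (idle)
t=24: (idle)
t=25: (idle)
t=26: (idle)
t=27: (idle)
t=28: (idle)
t=29: (idle)

context switches = 9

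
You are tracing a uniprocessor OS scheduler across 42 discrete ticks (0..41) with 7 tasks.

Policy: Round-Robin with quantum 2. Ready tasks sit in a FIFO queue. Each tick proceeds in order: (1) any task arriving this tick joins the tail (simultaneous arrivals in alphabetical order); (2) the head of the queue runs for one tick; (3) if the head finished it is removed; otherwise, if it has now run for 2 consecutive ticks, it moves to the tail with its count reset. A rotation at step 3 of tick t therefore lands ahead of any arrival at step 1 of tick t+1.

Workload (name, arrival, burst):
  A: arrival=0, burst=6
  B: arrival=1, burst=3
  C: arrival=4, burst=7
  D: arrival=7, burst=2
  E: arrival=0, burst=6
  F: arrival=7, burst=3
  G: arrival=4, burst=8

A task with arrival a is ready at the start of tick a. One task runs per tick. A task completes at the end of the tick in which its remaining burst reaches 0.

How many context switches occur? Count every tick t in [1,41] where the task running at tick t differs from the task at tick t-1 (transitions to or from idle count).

context switches = 19

t=0: queue=[A,E] q_used=0 → run A
t=1: queue=[A,E,B] q_used=1 → run A
t=2: queue=[E,B,A] q_used=0 → run E
t=3: queue=[E,B,A] q_used=1 → run E
t=4: queue=[B,A,E,C,G] q_used=0 → run B
t=5: queue=[B,A,E,C,G] q_used=1 → run B
t=6: queue=[A,E,C,G,B] q_used=0 → run A
t=7: queue=[A,E,C,G,B,D,F] q_used=1 → run A
t=8: queue=[E,C,G,B,D,F,A] q_used=0 → run E
t=9: queue=[E,C,G,B,D,F,A] q_used=1 → run E
t=10: queue=[C,G,B,D,F,A,E] q_used=0 → run C
t=11: queue=[C,G,B,D,F,A,E] q_used=1 → run C
t=12: queue=[G,B,D,F,A,E,C] q_used=0 → run G
t=13: queue=[G,B,D,F,A,E,C] q_used=1 → run G
t=14: queue=[B,D,F,A,E,C,G] q_used=0 → run B
t=15: queue=[D,F,A,E,C,G] q_used=0 → run D
t=16: queue=[D,F,A,E,C,G] q_used=1 → run D
t=17: queue=[F,A,E,C,G] q_used=0 → run F
t=18: queue=[F,A,E,C,G] q_used=1 → run F
t=19: queue=[A,E,C,G,F] q_used=0 → run A
t=20: queue=[A,E,C,G,F] q_used=1 → run A
t=21: queue=[E,C,G,F] q_used=0 → run E
t=22: queue=[E,C,G,F] q_used=1 → run E
t=23: queue=[C,G,F] q_used=0 → run C
t=24: queue=[C,G,F] q_used=1 → run C
t=25: queue=[G,F,C] q_used=0 → run G
t=26: queue=[G,F,C] q_used=1 → run G
t=27: queue=[F,C,G] q_used=0 → run F
t=28: queue=[C,G] q_used=0 → run C
t=29: queue=[C,G] q_used=1 → run C
t=30: queue=[G,C] q_used=0 → run G
t=31: queue=[G,C] q_used=1 → run G
t=32: queue=[C,G] q_used=0 → run C
t=33: queue=[G] q_used=0 → run G
t=34: queue=[G] q_used=1 → run G
t=35: (idle)
t=36: (idle)
t=37: (idle)
t=38: (idle)
t=39: (idle)
t=40: (idle)
t=41: (idle)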